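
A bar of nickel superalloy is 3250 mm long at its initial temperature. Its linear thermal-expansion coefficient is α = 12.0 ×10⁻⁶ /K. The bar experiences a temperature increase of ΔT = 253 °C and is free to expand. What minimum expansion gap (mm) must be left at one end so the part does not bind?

ΔL = α·L₀·ΔT = 12.0×10⁻⁶ × 3250 mm × 253.0 K = 9.87 mm.

9.87 mm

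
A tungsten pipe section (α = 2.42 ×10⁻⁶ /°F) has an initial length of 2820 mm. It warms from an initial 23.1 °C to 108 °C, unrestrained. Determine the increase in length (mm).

1.04 mm

Convert α: 2.42×10⁻⁶/°F × (9/5) = 4.36×10⁻⁶/K.
ΔT = 108 − 23.1 = 84.90 K.
ΔL = α·L₀·ΔT = 4.36×10⁻⁶ × 2820 mm × 84.90 K = 1.04 mm.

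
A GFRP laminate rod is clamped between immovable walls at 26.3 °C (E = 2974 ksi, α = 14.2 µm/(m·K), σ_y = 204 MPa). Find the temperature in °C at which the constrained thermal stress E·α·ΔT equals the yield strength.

E = 2974 ksi = 20.51 GPa.
E·α·ΔT = 204.0 MPa ⇒ ΔT = 204.0 / (20.51×10³ × 14.2×10⁻⁶) = 700.6 K.
T = 26.3 + 700.6 = 726.9 °C.

727 °C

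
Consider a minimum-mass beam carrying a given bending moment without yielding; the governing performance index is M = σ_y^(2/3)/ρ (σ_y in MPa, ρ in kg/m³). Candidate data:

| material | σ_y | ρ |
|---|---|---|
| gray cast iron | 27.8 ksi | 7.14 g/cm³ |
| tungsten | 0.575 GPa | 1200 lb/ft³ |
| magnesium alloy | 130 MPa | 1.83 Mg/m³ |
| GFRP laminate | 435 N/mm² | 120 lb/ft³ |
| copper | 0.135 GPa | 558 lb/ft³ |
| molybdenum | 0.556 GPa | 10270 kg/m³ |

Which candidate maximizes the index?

GFRP laminate

In SI units:
  gray cast iron: σ_y = 191.7 MPa, ρ = 7140 kg/m³
  tungsten: σ_y = 575.0 MPa, ρ = 19220 kg/m³
  magnesium alloy: σ_y = 130.0 MPa, ρ = 1830 kg/m³
  GFRP laminate: σ_y = 435.0 MPa, ρ = 1922 kg/m³
  copper: σ_y = 135.0 MPa, ρ = 8938 kg/m³
  molybdenum: σ_y = 556.0 MPa, ρ = 10270 kg/m³
  GFRP laminate: M = 29.9×10⁻³
  magnesium alloy: M = 14.0×10⁻³
  molybdenum: M = 6.58×10⁻³
  gray cast iron: M = 4.66×10⁻³
  tungsten: M = 3.60×10⁻³
  copper: M = 2.94×10⁻³
The maximum is for GFRP laminate.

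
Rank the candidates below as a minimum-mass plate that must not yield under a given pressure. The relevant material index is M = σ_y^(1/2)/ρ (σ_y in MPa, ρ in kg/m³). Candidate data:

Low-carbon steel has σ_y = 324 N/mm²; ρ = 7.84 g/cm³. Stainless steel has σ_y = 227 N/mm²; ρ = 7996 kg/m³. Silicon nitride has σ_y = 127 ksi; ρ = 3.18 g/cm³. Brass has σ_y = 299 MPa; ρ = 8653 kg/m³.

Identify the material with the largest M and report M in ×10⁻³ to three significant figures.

Putting every candidate on a common basis:
  low-carbon steel: σ_y = 324.0 MPa, ρ = 7840 kg/m³
  stainless steel: σ_y = 227.0 MPa, ρ = 7996 kg/m³
  silicon nitride: σ_y = 875.6 MPa, ρ = 3180 kg/m³
  brass: σ_y = 299.0 MPa, ρ = 8653 kg/m³
  silicon nitride: M = 9.31×10⁻³
  low-carbon steel: M = 2.30×10⁻³
  brass: M = 2.00×10⁻³
  stainless steel: M = 1.88×10⁻³
Silicon nitride ranks first.

silicon nitride, M = 9.31×10⁻³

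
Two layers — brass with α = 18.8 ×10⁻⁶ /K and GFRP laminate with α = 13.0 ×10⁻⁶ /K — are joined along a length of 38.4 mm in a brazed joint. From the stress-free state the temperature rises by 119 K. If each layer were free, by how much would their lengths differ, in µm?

26.5 µm

Δα = |18.8 − 13.0|×10⁻⁶/K = 5.80×10⁻⁶/K.
ΔL_mismatch = Δα·L·ΔT = 5.80×10⁻⁶ × 38.4 mm × 119.0 K = 26.5 µm.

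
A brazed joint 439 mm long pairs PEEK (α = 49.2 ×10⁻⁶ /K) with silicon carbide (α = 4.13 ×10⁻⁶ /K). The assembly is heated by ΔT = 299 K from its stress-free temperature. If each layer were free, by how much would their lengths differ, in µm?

5920 µm

Δα = |49.2 − 4.13|×10⁻⁶/K = 45.1×10⁻⁶/K.
ΔL_mismatch = Δα·L·ΔT = 45.1×10⁻⁶ × 439.0 mm × 299.0 K = 5920 µm.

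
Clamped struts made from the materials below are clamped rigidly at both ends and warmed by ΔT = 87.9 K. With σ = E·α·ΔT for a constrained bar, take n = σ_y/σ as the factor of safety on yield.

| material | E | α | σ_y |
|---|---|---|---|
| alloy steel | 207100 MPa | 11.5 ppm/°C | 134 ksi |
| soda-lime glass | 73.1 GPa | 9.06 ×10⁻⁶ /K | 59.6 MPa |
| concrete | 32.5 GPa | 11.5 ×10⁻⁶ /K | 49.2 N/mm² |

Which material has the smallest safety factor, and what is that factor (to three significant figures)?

Converting E to GPa, α to ×10⁻⁶/K, σ_y to MPa, then σ and n for each:
  alloy steel: E = 207.1, α = 11.5, σ_y = 923.9 → σ = 209 MPa, n = 4.41
  soda-lime glass: E = 73.10, α = 9.06, σ_y = 59.60 → σ = 58.2 MPa, n = 1.02
  concrete: E = 32.50, α = 11.5, σ_y = 49.20 → σ = 32.9 MPa, n = 1.50
Soda-lime glass has the lowest safety factor, n = 1.02.

soda-lime glass, n = 1.02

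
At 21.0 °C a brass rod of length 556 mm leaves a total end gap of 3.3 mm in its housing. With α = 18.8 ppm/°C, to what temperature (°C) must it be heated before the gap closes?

337 °C

α·L₀·ΔT = 3.3 mm ⇒ ΔT = 3.3 / (18.8×10⁻⁶ × 556.0) = 315.7 K.
T = 21.0 + 315.7 = 336.7 °C.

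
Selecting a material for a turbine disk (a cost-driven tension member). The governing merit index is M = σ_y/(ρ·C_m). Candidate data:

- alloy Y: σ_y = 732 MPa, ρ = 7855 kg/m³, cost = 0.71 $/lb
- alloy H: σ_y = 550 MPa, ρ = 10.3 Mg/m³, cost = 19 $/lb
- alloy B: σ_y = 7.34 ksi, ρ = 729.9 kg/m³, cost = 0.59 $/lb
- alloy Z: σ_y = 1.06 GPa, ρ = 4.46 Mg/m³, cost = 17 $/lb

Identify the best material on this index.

Convert each candidate to consistent units, then evaluate M:
  alloy Y: σ_y = 732.0 MPa, ρ = 7855 kg/m³, cost = 1.565 $/kg
  alloy H: σ_y = 550.0 MPa, ρ = 10300 kg/m³, cost = 41.89 $/kg
  alloy B: σ_y = 50.61 MPa, ρ = 729.9 kg/m³, cost = 1.301 $/kg
  alloy Z: σ_y = 1060 MPa, ρ = 4460 kg/m³, cost = 37.48 $/kg
  alloy Y: M = 59.5 kN·m per $
  alloy B: M = 53.3 kN·m per $
  alloy Z: M = 6.34 kN·m per $
  alloy H: M = 1.27 kN·m per $
Alloy Y has the largest M.

alloy Y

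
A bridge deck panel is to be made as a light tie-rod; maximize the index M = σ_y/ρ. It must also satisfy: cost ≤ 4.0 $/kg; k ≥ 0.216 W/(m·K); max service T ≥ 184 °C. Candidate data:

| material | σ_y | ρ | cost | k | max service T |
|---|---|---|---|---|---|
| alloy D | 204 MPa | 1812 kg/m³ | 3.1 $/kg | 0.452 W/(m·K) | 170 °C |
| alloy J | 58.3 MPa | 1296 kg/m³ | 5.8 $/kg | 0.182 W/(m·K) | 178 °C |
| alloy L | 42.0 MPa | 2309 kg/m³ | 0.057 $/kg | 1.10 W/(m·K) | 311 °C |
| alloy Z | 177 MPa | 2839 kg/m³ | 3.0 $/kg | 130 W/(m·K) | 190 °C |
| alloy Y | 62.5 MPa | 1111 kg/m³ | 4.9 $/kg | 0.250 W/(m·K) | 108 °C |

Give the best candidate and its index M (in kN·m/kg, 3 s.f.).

Screen on constraints: cost ≤ 4.0 $/kg; k ≥ 0.216 W/(m·K); max service T ≥ 184 °C. Survivors: alloy L, alloy Z.
Computing M directly (units already consistent):
  alloy Z: M = 62.3 kN·m/kg
  alloy L: M = 18.2 kN·m/kg
Alloy Z has the largest M.

alloy Z, M = 62.3 kN·m/kg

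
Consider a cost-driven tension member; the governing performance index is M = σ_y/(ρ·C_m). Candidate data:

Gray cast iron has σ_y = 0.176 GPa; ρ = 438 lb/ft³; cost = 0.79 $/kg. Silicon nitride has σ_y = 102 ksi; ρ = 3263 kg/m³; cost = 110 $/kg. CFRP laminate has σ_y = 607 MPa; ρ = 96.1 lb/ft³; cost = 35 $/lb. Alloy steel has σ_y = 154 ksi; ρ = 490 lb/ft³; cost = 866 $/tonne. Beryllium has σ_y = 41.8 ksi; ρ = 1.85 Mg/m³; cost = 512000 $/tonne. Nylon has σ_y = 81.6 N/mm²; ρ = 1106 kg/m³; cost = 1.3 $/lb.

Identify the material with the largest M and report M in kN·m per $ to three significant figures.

After converting to SI:
  gray cast iron: σ_y = 176.0 MPa, ρ = 7016 kg/m³, cost = 0.7900 $/kg
  silicon nitride: σ_y = 703.3 MPa, ρ = 3263 kg/m³, cost = 110.0 $/kg
  CFRP laminate: σ_y = 607.0 MPa, ρ = 1539 kg/m³, cost = 77.16 $/kg
  alloy steel: σ_y = 1062 MPa, ρ = 7849 kg/m³, cost = 0.8660 $/kg
  beryllium: σ_y = 288.2 MPa, ρ = 1850 kg/m³, cost = 512.0 $/kg
  nylon: σ_y = 81.60 MPa, ρ = 1106 kg/m³, cost = 2.866 $/kg
  alloy steel: M = 156 kN·m per $
  gray cast iron: M = 31.8 kN·m per $
  nylon: M = 25.7 kN·m per $
  CFRP laminate: M = 5.11 kN·m per $
  silicon nitride: M = 1.96 kN·m per $
  beryllium: M = 0.304 kN·m per $
Alloy steel has the largest M.

alloy steel, M = 156 kN·m per $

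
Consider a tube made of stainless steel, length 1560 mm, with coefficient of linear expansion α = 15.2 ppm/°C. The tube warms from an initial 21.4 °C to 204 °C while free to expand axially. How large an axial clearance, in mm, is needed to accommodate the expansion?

4.33 mm

ΔT = 204 − 21.4 = 182.6 K.
ΔL = α·L₀·ΔT = 15.2×10⁻⁶ × 1560 mm × 182.6 K = 4.33 mm.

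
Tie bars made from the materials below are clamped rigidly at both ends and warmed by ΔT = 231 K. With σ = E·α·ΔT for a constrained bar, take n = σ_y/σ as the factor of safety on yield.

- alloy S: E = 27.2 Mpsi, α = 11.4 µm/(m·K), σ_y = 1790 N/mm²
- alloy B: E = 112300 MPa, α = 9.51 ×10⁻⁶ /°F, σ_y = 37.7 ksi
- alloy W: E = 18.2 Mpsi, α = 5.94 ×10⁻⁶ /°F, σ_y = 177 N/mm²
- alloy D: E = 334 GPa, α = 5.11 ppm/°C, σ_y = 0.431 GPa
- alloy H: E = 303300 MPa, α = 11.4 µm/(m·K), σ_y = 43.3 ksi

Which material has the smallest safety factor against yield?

Converting E to GPa, α to ×10⁻⁶/K, σ_y to MPa, then σ and n for each:
  alloy S: E = 187.5, α = 11.4, σ_y = 1790 → σ = 494 MPa, n = 3.62
  alloy B: E = 112.3, α = 17.1, σ_y = 259.9 → σ = 444 MPa, n = 0.585
  alloy W: E = 125.5, α = 10.7, σ_y = 177.0 → σ = 310 MPa, n = 0.571
  alloy D: E = 334.0, α = 5.11, σ_y = 431.0 → σ = 394 MPa, n = 1.09
  alloy H: E = 303.3, α = 11.4, σ_y = 298.5 → σ = 799 MPa, n = 0.374
Alloy H has the lowest safety factor, n = 0.374.

alloy H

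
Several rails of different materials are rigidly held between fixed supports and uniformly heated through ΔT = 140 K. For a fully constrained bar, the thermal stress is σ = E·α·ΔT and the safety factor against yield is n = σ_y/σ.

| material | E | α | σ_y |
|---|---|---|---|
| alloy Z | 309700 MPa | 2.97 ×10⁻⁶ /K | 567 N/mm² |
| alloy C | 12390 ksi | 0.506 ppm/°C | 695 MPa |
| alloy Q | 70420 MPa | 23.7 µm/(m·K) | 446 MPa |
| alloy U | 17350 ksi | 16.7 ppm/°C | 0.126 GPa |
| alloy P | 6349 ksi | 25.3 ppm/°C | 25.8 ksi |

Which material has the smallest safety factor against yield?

alloy U

With everything in SI (GPa, ×10⁻⁶/K, MPa):
  alloy Z: E = 309.7, α = 2.97, σ_y = 567.0 → σ = 129 MPa, n = 4.40
  alloy C: E = 85.43, α = 0.506, σ_y = 695.0 → σ = 6.05 MPa, n = 115
  alloy Q: E = 70.42, α = 23.7, σ_y = 446.0 → σ = 234 MPa, n = 1.91
  alloy U: E = 119.6, α = 16.7, σ_y = 126.0 → σ = 280 MPa, n = 0.451
  alloy P: E = 43.77, α = 25.3, σ_y = 177.9 → σ = 155 MPa, n = 1.15
The minimum is alloy U at n = 0.451.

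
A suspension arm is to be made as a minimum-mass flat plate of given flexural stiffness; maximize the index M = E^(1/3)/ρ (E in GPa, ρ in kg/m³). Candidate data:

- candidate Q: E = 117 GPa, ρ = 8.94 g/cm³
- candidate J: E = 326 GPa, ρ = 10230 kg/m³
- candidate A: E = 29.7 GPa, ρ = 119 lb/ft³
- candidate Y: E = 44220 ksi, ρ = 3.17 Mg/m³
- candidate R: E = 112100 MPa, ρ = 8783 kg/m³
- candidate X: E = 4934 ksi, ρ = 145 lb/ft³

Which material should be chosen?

Convert each candidate to consistent units, then evaluate M:
  candidate Q: E = 117.0 GPa, ρ = 8940 kg/m³
  candidate J: E = 326.0 GPa, ρ = 10230 kg/m³
  candidate A: E = 29.70 GPa, ρ = 1906 kg/m³
  candidate Y: E = 304.9 GPa, ρ = 3170 kg/m³
  candidate R: E = 112.1 GPa, ρ = 8783 kg/m³
  candidate X: E = 34.02 GPa, ρ = 2323 kg/m³
  candidate Y: M = 2.12×10⁻³
  candidate A: M = 1.62×10⁻³
  candidate X: M = 1.40×10⁻³
  candidate J: M = 0.673×10⁻³
  candidate R: M = 0.549×10⁻³
  candidate Q: M = 0.547×10⁻³
Highest index: candidate Y.

candidate Y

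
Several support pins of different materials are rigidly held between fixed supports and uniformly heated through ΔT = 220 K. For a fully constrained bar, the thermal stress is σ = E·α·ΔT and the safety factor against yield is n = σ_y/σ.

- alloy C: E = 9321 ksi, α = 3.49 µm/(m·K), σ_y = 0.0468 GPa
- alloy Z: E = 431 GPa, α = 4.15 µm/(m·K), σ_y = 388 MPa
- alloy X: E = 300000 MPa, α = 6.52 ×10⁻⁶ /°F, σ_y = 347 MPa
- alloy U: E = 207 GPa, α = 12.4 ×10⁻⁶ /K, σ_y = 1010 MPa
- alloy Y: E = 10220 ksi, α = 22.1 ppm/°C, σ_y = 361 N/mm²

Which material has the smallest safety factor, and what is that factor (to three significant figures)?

alloy X, n = 0.448

Per material, after unit conversion:
  alloy C: E = 64.27, α = 3.49, σ_y = 46.80 → σ = 49.3 MPa, n = 0.948
  alloy Z: E = 431.0, α = 4.15, σ_y = 388.0 → σ = 394 MPa, n = 0.986
  alloy X: E = 300.0, α = 11.7, σ_y = 347.0 → σ = 775 MPa, n = 0.448
  alloy U: E = 207.0, α = 12.4, σ_y = 1010 → σ = 565 MPa, n = 1.79
  alloy Y: E = 70.46, α = 22.1, σ_y = 361.0 → σ = 343 MPa, n = 1.05
Smallest n: alloy X with n = 0.448.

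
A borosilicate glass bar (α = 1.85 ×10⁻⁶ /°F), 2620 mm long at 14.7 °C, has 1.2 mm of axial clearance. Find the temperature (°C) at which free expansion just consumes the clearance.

α = 1.85×10⁻⁶/°F × 9/5 = 3.33×10⁻⁶/K.
α·L₀·ΔT = 1.2 mm ⇒ ΔT = 1.2 / (3.33×10⁻⁶ × 2620.0) = 137.5 K.
T = 14.7 + 137.5 = 152.2 °C.

152 °C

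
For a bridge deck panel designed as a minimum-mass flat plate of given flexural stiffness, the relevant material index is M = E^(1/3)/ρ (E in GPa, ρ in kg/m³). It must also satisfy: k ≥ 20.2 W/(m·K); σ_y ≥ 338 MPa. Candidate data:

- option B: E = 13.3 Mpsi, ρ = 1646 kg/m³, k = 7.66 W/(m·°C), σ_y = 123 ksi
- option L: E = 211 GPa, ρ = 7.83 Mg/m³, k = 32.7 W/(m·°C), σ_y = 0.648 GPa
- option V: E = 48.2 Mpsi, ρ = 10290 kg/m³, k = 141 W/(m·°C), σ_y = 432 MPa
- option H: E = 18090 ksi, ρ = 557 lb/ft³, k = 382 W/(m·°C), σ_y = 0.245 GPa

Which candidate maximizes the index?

option L

Screen on constraints: k ≥ 20.2 W/(m·K); σ_y ≥ 338 MPa. Survivors: option L, option V.
Putting every candidate on a common basis:
  option L: E = 211.0 GPa, ρ = 7830 kg/m³
  option V: E = 332.3 GPa, ρ = 10290 kg/m³
  option L: M = 0.760×10⁻³
  option V: M = 0.673×10⁻³
Highest index: option L.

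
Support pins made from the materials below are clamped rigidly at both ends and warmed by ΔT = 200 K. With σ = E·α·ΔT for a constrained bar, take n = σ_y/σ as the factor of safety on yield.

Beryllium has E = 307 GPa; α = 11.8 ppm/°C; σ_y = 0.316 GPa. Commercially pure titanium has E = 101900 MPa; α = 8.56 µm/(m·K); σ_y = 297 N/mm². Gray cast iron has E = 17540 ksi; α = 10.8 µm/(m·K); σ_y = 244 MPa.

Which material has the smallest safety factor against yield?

beryllium

Converting E to GPa, α to ×10⁻⁶/K, σ_y to MPa, then σ and n for each:
  beryllium: E = 307.0, α = 11.8, σ_y = 316.0 → σ = 725 MPa, n = 0.436
  commercially pure titanium: E = 101.9, α = 8.56, σ_y = 297.0 → σ = 174 MPa, n = 1.70
  gray cast iron: E = 120.9, α = 10.8, σ_y = 244.0 → σ = 261 MPa, n = 0.934
The minimum is beryllium at n = 0.436.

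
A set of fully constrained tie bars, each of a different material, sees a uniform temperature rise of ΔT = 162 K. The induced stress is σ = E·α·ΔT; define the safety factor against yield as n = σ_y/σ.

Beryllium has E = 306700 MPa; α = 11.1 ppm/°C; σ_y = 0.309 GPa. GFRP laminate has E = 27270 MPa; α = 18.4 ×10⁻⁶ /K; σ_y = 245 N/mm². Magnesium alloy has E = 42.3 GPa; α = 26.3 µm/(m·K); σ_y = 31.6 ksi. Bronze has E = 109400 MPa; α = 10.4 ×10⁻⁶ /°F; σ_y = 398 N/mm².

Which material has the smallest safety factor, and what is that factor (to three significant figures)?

Per material, after unit conversion:
  beryllium: E = 306.7, α = 11.1, σ_y = 309.0 → σ = 552 MPa, n = 0.560
  GFRP laminate: E = 27.27, α = 18.4, σ_y = 245.0 → σ = 81.3 MPa, n = 3.01
  magnesium alloy: E = 42.30, α = 26.3, σ_y = 217.9 → σ = 180 MPa, n = 1.21
  bronze: E = 109.4, α = 18.7, σ_y = 398.0 → σ = 332 MPa, n = 1.20
The minimum is beryllium at n = 0.560.

beryllium, n = 0.560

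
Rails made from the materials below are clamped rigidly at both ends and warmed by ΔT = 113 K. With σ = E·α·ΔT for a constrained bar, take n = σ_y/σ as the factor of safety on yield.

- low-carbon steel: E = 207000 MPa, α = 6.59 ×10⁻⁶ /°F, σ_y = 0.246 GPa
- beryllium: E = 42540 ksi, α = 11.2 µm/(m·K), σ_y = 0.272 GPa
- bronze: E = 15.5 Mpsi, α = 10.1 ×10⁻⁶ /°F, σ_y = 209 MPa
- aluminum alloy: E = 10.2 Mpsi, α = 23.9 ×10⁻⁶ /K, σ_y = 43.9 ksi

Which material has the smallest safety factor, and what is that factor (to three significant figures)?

Converting E to GPa, α to ×10⁻⁶/K, σ_y to MPa, then σ and n for each:
  low-carbon steel: E = 207.0, α = 11.9, σ_y = 246.0 → σ = 277 MPa, n = 0.887
  beryllium: E = 293.3, α = 11.2, σ_y = 272.0 → σ = 371 MPa, n = 0.733
  bronze: E = 106.9, α = 18.2, σ_y = 209.0 → σ = 220 MPa, n = 0.952
  aluminum alloy: E = 70.33, α = 23.9, σ_y = 302.7 → σ = 190 MPa, n = 1.59
Smallest n: beryllium with n = 0.733.

beryllium, n = 0.733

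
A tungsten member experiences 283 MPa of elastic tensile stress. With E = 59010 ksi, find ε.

E = 59010 ksi = 406.9 GPa = 406900 MPa.
ε = σ/E = 283 / 406900 = 6.96×10⁻⁴.

6.96×10⁻⁴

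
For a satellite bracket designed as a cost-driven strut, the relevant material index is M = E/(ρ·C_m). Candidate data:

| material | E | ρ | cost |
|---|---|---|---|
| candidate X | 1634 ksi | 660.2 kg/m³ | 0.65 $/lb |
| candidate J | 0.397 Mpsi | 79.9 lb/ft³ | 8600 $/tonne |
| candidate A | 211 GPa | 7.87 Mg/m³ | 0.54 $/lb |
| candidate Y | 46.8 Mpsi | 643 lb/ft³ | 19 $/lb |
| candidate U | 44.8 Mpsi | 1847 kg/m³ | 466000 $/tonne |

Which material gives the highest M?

candidate A

Convert each candidate to consistent units, then evaluate M:
  candidate X: E = 11.27 GPa, ρ = 660.2 kg/m³, cost = 1.433 $/kg
  candidate J: E = 2.737 GPa, ρ = 1280 kg/m³, cost = 8.600 $/kg
  candidate A: E = 211.0 GPa, ρ = 7870 kg/m³, cost = 1.190 $/kg
  candidate Y: E = 322.7 GPa, ρ = 10300 kg/m³, cost = 41.89 $/kg
  candidate U: E = 308.9 GPa, ρ = 1847 kg/m³, cost = 466.0 $/kg
  candidate A: M = 22.5 MN·m per $
  candidate X: M = 11.9 MN·m per $
  candidate Y: M = 0.748 MN·m per $
  candidate U: M = 0.359 MN·m per $
  candidate J: M = 0.249 MN·m per $
Candidate A ranks first.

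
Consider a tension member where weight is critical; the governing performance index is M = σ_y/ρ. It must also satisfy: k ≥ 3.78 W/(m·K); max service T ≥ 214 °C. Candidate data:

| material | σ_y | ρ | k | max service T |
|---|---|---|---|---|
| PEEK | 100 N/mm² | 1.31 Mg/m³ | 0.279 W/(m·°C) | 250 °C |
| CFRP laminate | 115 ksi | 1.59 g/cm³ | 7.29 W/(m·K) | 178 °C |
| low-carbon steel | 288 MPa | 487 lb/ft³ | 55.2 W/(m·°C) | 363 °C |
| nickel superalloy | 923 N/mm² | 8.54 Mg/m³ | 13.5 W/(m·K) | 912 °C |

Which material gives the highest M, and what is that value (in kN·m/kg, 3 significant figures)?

Screen on constraints: k ≥ 3.78 W/(m·K); max service T ≥ 214 °C. Survivors: low-carbon steel, nickel superalloy.
In SI units:
  low-carbon steel: σ_y = 288.0 MPa, ρ = 7801 kg/m³
  nickel superalloy: σ_y = 923.0 MPa, ρ = 8540 kg/m³
  nickel superalloy: M = 108 kN·m/kg
  low-carbon steel: M = 36.9 kN·m/kg
The maximum is for nickel superalloy.

nickel superalloy, M = 108 kN·m/kg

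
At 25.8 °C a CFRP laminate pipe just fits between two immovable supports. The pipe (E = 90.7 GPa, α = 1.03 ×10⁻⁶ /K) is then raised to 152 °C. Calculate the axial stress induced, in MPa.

11.8 MPa

ΔT = 126.2 K. Constrained thermal stress σ = E·α·ΔT = 90.70×10³ MPa × 1.03×10⁻⁶ × 126.2 = 11.8 MPa (compressive).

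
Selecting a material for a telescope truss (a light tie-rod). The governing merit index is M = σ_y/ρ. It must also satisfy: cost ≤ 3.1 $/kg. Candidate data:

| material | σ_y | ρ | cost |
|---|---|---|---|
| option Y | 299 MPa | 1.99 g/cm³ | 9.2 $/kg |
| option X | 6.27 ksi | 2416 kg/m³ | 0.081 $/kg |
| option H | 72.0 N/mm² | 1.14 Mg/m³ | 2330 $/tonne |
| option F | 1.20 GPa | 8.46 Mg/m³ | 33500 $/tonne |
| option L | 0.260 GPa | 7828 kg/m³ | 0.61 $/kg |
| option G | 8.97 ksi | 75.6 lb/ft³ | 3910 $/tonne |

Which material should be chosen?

option H

Screen on constraints: cost ≤ 3.1 $/kg. Survivors: option X, option H, option L.
Putting every candidate on a common basis:
  option X: σ_y = 43.23 MPa, ρ = 2416 kg/m³
  option H: σ_y = 72.00 MPa, ρ = 1140 kg/m³
  option L: σ_y = 260.0 MPa, ρ = 7828 kg/m³
  option H: M = 63.2 kN·m/kg
  option L: M = 33.2 kN·m/kg
  option X: M = 17.9 kN·m/kg
Highest index: option H.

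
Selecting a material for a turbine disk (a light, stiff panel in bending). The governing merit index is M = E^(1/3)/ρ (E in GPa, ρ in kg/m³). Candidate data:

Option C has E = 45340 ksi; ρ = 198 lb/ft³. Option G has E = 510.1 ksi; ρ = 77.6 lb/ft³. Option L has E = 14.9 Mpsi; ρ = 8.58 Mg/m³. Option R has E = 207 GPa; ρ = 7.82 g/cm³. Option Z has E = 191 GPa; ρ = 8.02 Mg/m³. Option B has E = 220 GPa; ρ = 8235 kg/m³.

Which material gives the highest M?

option C

Putting every candidate on a common basis:
  option C: E = 312.6 GPa, ρ = 3172 kg/m³
  option G: E = 3.517 GPa, ρ = 1243 kg/m³
  option L: E = 102.7 GPa, ρ = 8580 kg/m³
  option R: E = 207.0 GPa, ρ = 7820 kg/m³
  option Z: E = 191.0 GPa, ρ = 8020 kg/m³
  option B: E = 220.0 GPa, ρ = 8235 kg/m³
  option C: M = 2.14×10⁻³
  option G: M = 1.22×10⁻³
  option R: M = 0.756×10⁻³
  option B: M = 0.733×10⁻³
  option Z: M = 0.718×10⁻³
  option L: M = 0.546×10⁻³
Option C ranks first.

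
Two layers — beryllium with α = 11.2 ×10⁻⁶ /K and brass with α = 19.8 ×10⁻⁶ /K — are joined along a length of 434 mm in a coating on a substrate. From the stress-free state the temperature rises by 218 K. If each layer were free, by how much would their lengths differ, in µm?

814 µm

Δα = |11.2 − 19.8|×10⁻⁶/K = 8.60×10⁻⁶/K.
ΔL_mismatch = Δα·L·ΔT = 8.60×10⁻⁶ × 434.0 mm × 218.0 K = 814 µm.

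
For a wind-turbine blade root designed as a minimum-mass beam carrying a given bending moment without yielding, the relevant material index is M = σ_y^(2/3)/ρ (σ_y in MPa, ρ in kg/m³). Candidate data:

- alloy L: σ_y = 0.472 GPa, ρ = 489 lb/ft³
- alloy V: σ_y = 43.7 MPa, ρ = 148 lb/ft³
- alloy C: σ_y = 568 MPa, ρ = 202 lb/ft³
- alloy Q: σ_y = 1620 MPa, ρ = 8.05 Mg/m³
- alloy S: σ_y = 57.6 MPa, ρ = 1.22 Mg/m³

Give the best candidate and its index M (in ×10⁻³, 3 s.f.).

After converting to SI:
  alloy L: σ_y = 472.0 MPa, ρ = 7833 kg/m³
  alloy V: σ_y = 43.70 MPa, ρ = 2371 kg/m³
  alloy C: σ_y = 568.0 MPa, ρ = 3236 kg/m³
  alloy Q: σ_y = 1620 MPa, ρ = 8050 kg/m³
  alloy S: σ_y = 57.60 MPa, ρ = 1220 kg/m³
  alloy C: M = 21.2×10⁻³
  alloy Q: M = 17.1×10⁻³
  alloy S: M = 12.2×10⁻³
  alloy L: M = 7.74×10⁻³
  alloy V: M = 5.23×10⁻³
Alloy C ranks first.

alloy C, M = 21.2×10⁻³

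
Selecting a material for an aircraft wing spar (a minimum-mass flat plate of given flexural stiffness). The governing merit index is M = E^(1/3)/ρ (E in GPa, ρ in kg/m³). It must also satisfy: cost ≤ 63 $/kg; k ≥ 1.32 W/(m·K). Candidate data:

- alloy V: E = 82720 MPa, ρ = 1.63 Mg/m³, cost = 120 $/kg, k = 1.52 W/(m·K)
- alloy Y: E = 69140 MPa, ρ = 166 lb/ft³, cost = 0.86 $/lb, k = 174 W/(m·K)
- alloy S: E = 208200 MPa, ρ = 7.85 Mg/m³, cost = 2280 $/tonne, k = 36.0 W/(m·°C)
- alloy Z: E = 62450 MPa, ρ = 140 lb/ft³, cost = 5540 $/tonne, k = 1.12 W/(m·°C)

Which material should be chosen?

Screen on constraints: cost ≤ 63 $/kg; k ≥ 1.32 W/(m·K). Survivors: alloy Y, alloy S.
Putting every candidate on a common basis:
  alloy Y: E = 69.14 GPa, ρ = 2659 kg/m³
  alloy S: E = 208.2 GPa, ρ = 7850 kg/m³
  alloy Y: M = 1.54×10⁻³
  alloy S: M = 0.755×10⁻³
Alloy Y ranks first.

alloy Y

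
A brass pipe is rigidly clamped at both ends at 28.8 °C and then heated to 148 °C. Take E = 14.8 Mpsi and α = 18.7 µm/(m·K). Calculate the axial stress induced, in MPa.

227 MPa

E = 14.8 Mpsi = 102.0 GPa.
ΔT = 119.2 K. Constrained thermal stress σ = E·α·ΔT = 102.0×10³ MPa × 18.7×10⁻⁶ × 119.2 = 227 MPa (compressive).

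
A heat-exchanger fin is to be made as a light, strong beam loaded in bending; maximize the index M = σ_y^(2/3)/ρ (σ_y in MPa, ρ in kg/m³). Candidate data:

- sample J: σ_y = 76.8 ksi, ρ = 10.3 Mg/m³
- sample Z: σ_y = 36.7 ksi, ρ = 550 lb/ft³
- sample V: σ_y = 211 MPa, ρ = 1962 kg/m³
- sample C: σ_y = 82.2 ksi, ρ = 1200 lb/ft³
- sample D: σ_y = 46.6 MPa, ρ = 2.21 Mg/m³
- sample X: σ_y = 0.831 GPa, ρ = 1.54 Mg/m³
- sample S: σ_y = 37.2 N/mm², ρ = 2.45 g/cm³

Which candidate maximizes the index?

sample X

In SI units:
  sample J: σ_y = 529.5 MPa, ρ = 10300 kg/m³
  sample Z: σ_y = 253.0 MPa, ρ = 8810 kg/m³
  sample V: σ_y = 211.0 MPa, ρ = 1962 kg/m³
  sample C: σ_y = 566.7 MPa, ρ = 19220 kg/m³
  sample D: σ_y = 46.60 MPa, ρ = 2210 kg/m³
  sample X: σ_y = 831.0 MPa, ρ = 1540 kg/m³
  sample S: σ_y = 37.20 MPa, ρ = 2450 kg/m³
  sample X: M = 57.4×10⁻³
  sample V: M = 18.1×10⁻³
  sample J: M = 6.35×10⁻³
  sample D: M = 5.86×10⁻³
  sample S: M = 4.55×10⁻³
  sample Z: M = 4.54×10⁻³
  sample C: M = 3.56×10⁻³
Sample X ranks first.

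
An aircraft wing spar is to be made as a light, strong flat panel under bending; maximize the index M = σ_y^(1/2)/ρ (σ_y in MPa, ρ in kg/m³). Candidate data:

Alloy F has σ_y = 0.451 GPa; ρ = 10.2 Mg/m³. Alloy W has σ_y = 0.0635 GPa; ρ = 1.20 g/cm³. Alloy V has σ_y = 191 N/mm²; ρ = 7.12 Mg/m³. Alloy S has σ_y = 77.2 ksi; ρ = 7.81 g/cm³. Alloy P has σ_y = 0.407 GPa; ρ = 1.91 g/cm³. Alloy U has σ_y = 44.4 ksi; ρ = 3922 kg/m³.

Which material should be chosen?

Convert each candidate to consistent units, then evaluate M:
  alloy F: σ_y = 451.0 MPa, ρ = 10200 kg/m³
  alloy W: σ_y = 63.50 MPa, ρ = 1200 kg/m³
  alloy V: σ_y = 191.0 MPa, ρ = 7120 kg/m³
  alloy S: σ_y = 532.3 MPa, ρ = 7810 kg/m³
  alloy P: σ_y = 407.0 MPa, ρ = 1910 kg/m³
  alloy U: σ_y = 306.1 MPa, ρ = 3922 kg/m³
  alloy P: M = 10.6×10⁻³
  alloy W: M = 6.64×10⁻³
  alloy U: M = 4.46×10⁻³
  alloy S: M = 2.95×10⁻³
  alloy F: M = 2.08×10⁻³
  alloy V: M = 1.94×10⁻³
Highest index: alloy P.

alloy P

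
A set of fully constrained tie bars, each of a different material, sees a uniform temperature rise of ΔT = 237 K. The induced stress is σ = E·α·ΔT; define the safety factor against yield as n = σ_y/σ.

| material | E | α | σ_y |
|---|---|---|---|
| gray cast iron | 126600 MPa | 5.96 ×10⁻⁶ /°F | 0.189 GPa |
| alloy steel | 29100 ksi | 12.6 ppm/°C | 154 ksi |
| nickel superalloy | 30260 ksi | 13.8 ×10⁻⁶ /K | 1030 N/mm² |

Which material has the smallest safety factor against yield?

gray cast iron

In consistent units (E in GPa, α in ×10⁻⁶/K, σ_y in MPa):
  gray cast iron: E = 126.6, α = 10.7, σ_y = 189.0 → σ = 322 MPa, n = 0.587
  alloy steel: E = 200.6, α = 12.6, σ_y = 1062 → σ = 599 MPa, n = 1.77
  nickel superalloy: E = 208.6, α = 13.8, σ_y = 1030 → σ = 682 MPa, n = 1.51
Smallest n: gray cast iron with n = 0.587.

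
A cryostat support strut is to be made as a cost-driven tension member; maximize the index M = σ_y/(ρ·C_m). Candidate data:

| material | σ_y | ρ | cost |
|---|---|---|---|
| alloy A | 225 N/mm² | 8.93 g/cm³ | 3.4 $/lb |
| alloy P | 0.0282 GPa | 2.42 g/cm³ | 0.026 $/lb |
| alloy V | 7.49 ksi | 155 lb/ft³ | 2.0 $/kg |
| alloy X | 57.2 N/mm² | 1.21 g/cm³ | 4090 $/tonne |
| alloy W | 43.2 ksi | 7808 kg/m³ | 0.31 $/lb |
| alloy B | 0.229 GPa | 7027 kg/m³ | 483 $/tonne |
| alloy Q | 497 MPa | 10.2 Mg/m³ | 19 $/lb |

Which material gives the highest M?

Normalizing units and computing the index:
  alloy A: σ_y = 225.0 MPa, ρ = 8930 kg/m³, cost = 7.496 $/kg
  alloy P: σ_y = 28.20 MPa, ρ = 2420 kg/m³, cost = 0.05732 $/kg
  alloy V: σ_y = 51.64 MPa, ρ = 2483 kg/m³, cost = 2.000 $/kg
  alloy X: σ_y = 57.20 MPa, ρ = 1210 kg/m³, cost = 4.090 $/kg
  alloy W: σ_y = 297.9 MPa, ρ = 7808 kg/m³, cost = 0.6834 $/kg
  alloy B: σ_y = 229.0 MPa, ρ = 7027 kg/m³, cost = 0.4830 $/kg
  alloy Q: σ_y = 497.0 MPa, ρ = 10200 kg/m³, cost = 41.89 $/kg
  alloy P: M = 203 kN·m per $
  alloy B: M = 67.5 kN·m per $
  alloy W: M = 55.8 kN·m per $
  alloy X: M = 11.6 kN·m per $
  alloy V: M = 10.4 kN·m per $
  alloy A: M = 3.36 kN·m per $
  alloy Q: M = 1.16 kN·m per $
Alloy P has the largest M.

alloy P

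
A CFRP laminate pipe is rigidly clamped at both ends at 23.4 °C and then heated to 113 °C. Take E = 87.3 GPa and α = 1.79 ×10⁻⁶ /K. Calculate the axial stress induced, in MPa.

ΔT = 89.60 K. Constrained thermal stress σ = E·α·ΔT = 87.30×10³ MPa × 1.79×10⁻⁶ × 89.60 = 14.0 MPa (compressive).

14.0 MPa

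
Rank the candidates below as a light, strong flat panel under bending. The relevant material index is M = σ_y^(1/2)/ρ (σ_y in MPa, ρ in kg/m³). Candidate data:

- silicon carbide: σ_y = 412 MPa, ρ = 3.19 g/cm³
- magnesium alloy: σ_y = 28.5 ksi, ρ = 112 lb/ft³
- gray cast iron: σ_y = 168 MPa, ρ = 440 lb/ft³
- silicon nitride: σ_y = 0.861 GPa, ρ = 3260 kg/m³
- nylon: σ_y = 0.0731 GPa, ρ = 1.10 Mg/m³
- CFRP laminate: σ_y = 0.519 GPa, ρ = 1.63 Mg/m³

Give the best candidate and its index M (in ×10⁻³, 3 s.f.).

Normalizing units and computing the index:
  silicon carbide: σ_y = 412.0 MPa, ρ = 3190 kg/m³
  magnesium alloy: σ_y = 196.5 MPa, ρ = 1794 kg/m³
  gray cast iron: σ_y = 168.0 MPa, ρ = 7048 kg/m³
  silicon nitride: σ_y = 861.0 MPa, ρ = 3260 kg/m³
  nylon: σ_y = 73.10 MPa, ρ = 1100 kg/m³
  CFRP laminate: σ_y = 519.0 MPa, ρ = 1630 kg/m³
  CFRP laminate: M = 14.0×10⁻³
  silicon nitride: M = 9.00×10⁻³
  magnesium alloy: M = 7.81×10⁻³
  nylon: M = 7.77×10⁻³
  silicon carbide: M = 6.36×10⁻³
  gray cast iron: M = 1.84×10⁻³
CFRP laminate ranks first.

CFRP laminate, M = 14.0×10⁻³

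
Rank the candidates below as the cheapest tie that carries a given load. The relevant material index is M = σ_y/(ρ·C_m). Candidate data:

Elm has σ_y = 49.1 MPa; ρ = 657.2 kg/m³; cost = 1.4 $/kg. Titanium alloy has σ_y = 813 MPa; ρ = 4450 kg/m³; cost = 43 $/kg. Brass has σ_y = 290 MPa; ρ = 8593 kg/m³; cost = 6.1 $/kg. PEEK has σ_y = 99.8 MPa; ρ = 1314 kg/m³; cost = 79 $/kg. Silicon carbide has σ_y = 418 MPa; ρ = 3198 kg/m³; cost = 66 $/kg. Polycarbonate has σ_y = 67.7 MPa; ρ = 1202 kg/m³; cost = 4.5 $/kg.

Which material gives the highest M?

Per-candidate index values:
  elm: M = 53.4 kN·m per $
  polycarbonate: M = 12.5 kN·m per $
  brass: M = 5.53 kN·m per $
  titanium alloy: M = 4.25 kN·m per $
  silicon carbide: M = 1.98 kN·m per $
  PEEK: M = 0.961 kN·m per $
The maximum is for elm.

elm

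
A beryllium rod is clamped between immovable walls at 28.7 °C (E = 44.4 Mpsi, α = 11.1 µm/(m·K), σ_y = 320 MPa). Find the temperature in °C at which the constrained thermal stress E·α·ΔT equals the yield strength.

E = 44.4 Mpsi = 306.1 GPa.
E·α·ΔT = 320.0 MPa ⇒ ΔT = 320.0 / (306.1×10³ × 11.1×10⁻⁶) = 94.17 K.
T = 28.7 + 94.17 = 122.9 °C.

123 °C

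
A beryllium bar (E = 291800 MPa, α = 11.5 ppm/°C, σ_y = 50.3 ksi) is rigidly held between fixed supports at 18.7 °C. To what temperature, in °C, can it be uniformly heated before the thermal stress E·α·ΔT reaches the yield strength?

E = 291800 MPa = 291.8 GPa.
σ_y = 50.3 ksi = 346.8 MPa.
E·α·ΔT = 346.8 MPa ⇒ ΔT = 346.8 / (291.8×10³ × 11.5×10⁻⁶) = 103.3 K.
T = 18.7 + 103.3 = 122.0 °C.

122 °C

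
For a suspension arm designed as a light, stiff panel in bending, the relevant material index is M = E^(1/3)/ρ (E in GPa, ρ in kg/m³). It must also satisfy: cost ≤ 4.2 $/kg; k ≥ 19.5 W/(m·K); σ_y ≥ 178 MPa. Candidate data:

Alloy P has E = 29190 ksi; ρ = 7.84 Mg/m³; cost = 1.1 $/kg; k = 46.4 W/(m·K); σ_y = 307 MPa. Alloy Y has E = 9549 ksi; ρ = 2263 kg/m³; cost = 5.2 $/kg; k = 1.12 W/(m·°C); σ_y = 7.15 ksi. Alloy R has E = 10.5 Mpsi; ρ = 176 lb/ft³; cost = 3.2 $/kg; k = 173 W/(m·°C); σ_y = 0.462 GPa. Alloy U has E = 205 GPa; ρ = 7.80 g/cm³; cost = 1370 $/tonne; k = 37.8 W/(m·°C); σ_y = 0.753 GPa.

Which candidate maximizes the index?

Screen on constraints: cost ≤ 4.2 $/kg; k ≥ 19.5 W/(m·K); σ_y ≥ 178 MPa. Survivors: alloy P, alloy R, alloy U.
In SI units:
  alloy P: E = 201.3 GPa, ρ = 7840 kg/m³
  alloy R: E = 72.39 GPa, ρ = 2819 kg/m³
  alloy U: E = 205.0 GPa, ρ = 7800 kg/m³
  alloy R: M = 1.48×10⁻³
  alloy U: M = 0.756×10⁻³
  alloy P: M = 0.747×10⁻³
Highest index: alloy R.

alloy R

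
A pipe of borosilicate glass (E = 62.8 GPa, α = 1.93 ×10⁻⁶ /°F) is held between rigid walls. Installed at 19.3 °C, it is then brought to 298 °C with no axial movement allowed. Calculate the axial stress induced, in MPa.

60.8 MPa

α = 1.93×10⁻⁶/°F × 9/5 = 3.47×10⁻⁶/K.
ΔT = 278.7 K. Constrained thermal stress σ = E·α·ΔT = 62.80×10³ MPa × 3.47×10⁻⁶ × 278.7 = 60.8 MPa (compressive).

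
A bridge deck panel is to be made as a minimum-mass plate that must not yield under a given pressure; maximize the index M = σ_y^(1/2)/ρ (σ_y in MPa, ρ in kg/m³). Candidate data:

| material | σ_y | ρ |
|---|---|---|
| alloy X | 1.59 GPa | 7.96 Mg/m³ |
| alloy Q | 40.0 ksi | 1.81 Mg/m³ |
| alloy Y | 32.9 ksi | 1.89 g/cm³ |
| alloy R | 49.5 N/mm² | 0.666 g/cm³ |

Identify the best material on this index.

alloy R

After converting to SI:
  alloy X: σ_y = 1590 MPa, ρ = 7960 kg/m³
  alloy Q: σ_y = 275.8 MPa, ρ = 1810 kg/m³
  alloy Y: σ_y = 226.8 MPa, ρ = 1890 kg/m³
  alloy R: σ_y = 49.50 MPa, ρ = 666.0 kg/m³
  alloy R: M = 10.6×10⁻³
  alloy Q: M = 9.18×10⁻³
  alloy Y: M = 7.97×10⁻³
  alloy X: M = 5.01×10⁻³
Alloy R has the largest M.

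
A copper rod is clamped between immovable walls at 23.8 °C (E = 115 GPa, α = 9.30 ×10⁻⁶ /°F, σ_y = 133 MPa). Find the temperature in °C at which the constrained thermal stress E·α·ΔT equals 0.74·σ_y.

74.9 °C

α = 9.30×10⁻⁶/°F × 9/5 = 16.7×10⁻⁶/K.
E·α·ΔT = 98.42 MPa ⇒ ΔT = 98.42 / (115.0×10³ × 16.7×10⁻⁶) = 51.12 K.
T = 23.8 + 51.12 = 74.92 °C.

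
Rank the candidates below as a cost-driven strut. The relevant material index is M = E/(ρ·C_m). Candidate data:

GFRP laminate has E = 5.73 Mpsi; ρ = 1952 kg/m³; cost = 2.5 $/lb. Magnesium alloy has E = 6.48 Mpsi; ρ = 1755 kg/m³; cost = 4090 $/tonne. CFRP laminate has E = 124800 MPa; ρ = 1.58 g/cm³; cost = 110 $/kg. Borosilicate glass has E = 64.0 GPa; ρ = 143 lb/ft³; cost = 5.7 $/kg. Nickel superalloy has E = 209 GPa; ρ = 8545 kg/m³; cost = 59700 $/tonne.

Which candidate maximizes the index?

After converting to SI:
  GFRP laminate: E = 39.51 GPa, ρ = 1952 kg/m³, cost = 5.511 $/kg
  magnesium alloy: E = 44.68 GPa, ρ = 1755 kg/m³, cost = 4.090 $/kg
  CFRP laminate: E = 124.8 GPa, ρ = 1580 kg/m³, cost = 110.0 $/kg
  borosilicate glass: E = 64.00 GPa, ρ = 2291 kg/m³, cost = 5.700 $/kg
  nickel superalloy: E = 209.0 GPa, ρ = 8545 kg/m³, cost = 59.70 $/kg
  magnesium alloy: M = 6.22 MN·m per $
  borosilicate glass: M = 4.90 MN·m per $
  GFRP laminate: M = 3.67 MN·m per $
  CFRP laminate: M = 0.718 MN·m per $
  nickel superalloy: M = 0.410 MN·m per $
Highest index: magnesium alloy.

magnesium alloy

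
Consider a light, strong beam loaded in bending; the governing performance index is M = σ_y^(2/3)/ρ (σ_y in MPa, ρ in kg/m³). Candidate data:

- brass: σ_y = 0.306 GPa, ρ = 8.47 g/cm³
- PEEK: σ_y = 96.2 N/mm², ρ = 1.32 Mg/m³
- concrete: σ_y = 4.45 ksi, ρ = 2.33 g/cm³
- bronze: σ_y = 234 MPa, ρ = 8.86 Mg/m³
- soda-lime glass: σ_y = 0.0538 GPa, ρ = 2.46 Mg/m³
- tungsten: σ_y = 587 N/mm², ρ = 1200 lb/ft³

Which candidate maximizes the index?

PEEK

After converting to SI:
  brass: σ_y = 306.0 MPa, ρ = 8470 kg/m³
  PEEK: σ_y = 96.20 MPa, ρ = 1320 kg/m³
  concrete: σ_y = 30.68 MPa, ρ = 2330 kg/m³
  bronze: σ_y = 234.0 MPa, ρ = 8860 kg/m³
  soda-lime glass: σ_y = 53.80 MPa, ρ = 2460 kg/m³
  tungsten: σ_y = 587.0 MPa, ρ = 19220 kg/m³
  PEEK: M = 15.9×10⁻³
  soda-lime glass: M = 5.79×10⁻³
  brass: M = 5.36×10⁻³
  bronze: M = 4.29×10⁻³
  concrete: M = 4.21×10⁻³
  tungsten: M = 3.65×10⁻³
The maximum is for PEEK.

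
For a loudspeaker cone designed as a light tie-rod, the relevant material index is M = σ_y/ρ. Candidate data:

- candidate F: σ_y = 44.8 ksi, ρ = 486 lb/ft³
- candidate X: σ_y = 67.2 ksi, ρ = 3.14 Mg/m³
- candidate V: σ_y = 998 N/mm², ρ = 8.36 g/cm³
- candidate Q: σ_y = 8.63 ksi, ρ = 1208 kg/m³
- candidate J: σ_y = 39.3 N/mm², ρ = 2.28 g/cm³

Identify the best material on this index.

candidate X

After converting to SI:
  candidate F: σ_y = 308.9 MPa, ρ = 7785 kg/m³
  candidate X: σ_y = 463.3 MPa, ρ = 3140 kg/m³
  candidate V: σ_y = 998.0 MPa, ρ = 8360 kg/m³
  candidate Q: σ_y = 59.50 MPa, ρ = 1208 kg/m³
  candidate J: σ_y = 39.30 MPa, ρ = 2280 kg/m³
  candidate X: M = 148 kN·m/kg
  candidate V: M = 119 kN·m/kg
  candidate Q: M = 49.3 kN·m/kg
  candidate F: M = 39.7 kN·m/kg
  candidate J: M = 17.2 kN·m/kg
The maximum is for candidate X.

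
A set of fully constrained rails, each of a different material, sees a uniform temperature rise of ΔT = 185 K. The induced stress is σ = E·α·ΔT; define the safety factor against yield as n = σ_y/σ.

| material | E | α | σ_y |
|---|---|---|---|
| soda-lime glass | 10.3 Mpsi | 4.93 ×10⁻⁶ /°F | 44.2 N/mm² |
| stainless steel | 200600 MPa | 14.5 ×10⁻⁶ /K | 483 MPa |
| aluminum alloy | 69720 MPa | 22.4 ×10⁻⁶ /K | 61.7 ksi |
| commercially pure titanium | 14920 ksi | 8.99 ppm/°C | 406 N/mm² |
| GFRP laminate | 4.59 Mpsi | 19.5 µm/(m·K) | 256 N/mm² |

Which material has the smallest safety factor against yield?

With everything in SI (GPa, ×10⁻⁶/K, MPa):
  soda-lime glass: E = 71.02, α = 8.87, σ_y = 44.20 → σ = 117 MPa, n = 0.379
  stainless steel: E = 200.6, α = 14.5, σ_y = 483.0 → σ = 538 MPa, n = 0.898
  aluminum alloy: E = 69.72, α = 22.4, σ_y = 425.4 → σ = 289 MPa, n = 1.47
  commercially pure titanium: E = 102.9, α = 8.99, σ_y = 406.0 → σ = 171 MPa, n = 2.37
  GFRP laminate: E = 31.65, α = 19.5, σ_y = 256.0 → σ = 114 MPa, n = 2.24
The minimum is soda-lime glass at n = 0.379.

soda-lime glass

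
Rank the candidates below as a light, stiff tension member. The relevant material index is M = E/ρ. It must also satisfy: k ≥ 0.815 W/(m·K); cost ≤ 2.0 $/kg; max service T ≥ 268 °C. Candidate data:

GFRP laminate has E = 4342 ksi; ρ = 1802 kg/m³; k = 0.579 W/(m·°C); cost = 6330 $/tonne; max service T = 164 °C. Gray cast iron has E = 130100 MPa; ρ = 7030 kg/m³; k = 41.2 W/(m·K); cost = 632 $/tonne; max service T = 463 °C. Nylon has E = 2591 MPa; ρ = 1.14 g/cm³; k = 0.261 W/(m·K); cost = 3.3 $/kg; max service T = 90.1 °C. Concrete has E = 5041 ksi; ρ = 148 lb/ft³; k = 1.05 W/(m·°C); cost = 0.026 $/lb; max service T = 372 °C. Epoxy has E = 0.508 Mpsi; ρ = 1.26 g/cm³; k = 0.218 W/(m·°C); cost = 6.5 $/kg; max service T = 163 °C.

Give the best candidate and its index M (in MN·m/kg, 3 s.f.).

gray cast iron, M = 18.5 MN·m/kg

Screen on constraints: k ≥ 0.815 W/(m·K); cost ≤ 2.0 $/kg; max service T ≥ 268 °C. Survivors: gray cast iron, concrete.
Putting every candidate on a common basis:
  gray cast iron: E = 130.1 GPa, ρ = 7030 kg/m³
  concrete: E = 34.76 GPa, ρ = 2371 kg/m³
  gray cast iron: M = 18.5 MN·m/kg
  concrete: M = 14.7 MN·m/kg
Gray cast iron ranks first.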